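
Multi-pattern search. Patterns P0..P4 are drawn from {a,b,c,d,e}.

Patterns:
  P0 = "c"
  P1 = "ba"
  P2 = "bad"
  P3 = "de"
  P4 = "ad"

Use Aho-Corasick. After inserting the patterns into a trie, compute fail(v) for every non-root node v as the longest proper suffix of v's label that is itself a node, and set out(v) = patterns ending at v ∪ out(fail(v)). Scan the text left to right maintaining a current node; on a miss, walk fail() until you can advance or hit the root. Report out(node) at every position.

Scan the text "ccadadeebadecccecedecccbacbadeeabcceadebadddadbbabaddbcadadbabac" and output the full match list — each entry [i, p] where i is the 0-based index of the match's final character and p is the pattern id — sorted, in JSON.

Build:
Trie (insert patterns):
  0='ε' goto a→7 b→2 c→1 d→5
  1='c' goto ·  [P0 ends]
  2='b' goto a→3
  3='ba' goto d→4  [P1 ends]
  4='bad' goto ·  [P2 ends]
  5='d' goto e→6
  6='de' goto ·  [P3 ends]
  7='a' goto d→8
  8='ad' goto ·  [P4 ends]

Failure links (BFS by depth):
  n1('c'): parent n0 fail=0; on 'c' 0 → fail=0;  out {0}∪∅={0}
  n2('b'): parent n0 fail=0; on 'b' 0 → fail=0;  out ∅∪∅=∅
  n5('d'): parent n0 fail=0; on 'd' 0 → fail=0;  out ∅∪∅=∅
  n7('a'): parent n0 fail=0; on 'a' 0 → fail=0;  out ∅∪∅=∅
  n3('ba'): parent n2 fail=0; on 'a' 0 → fail=7;  out {1}∪∅={1}
  n6('de'): parent n5 fail=0; on 'e' 0 → fail=0;  out {3}∪∅={3}
  n8('ad'): parent n7 fail=0; on 'd' 0 → fail=5;  out {4}∪∅={4}
  n4('bad'): parent n3 fail=7; on 'd' 7 → fail=8;  out {2}∪{4}={2,4}

Run:
pos 0 'c': at 1  emit P0@[0:0]
pos 1 'c': at 1 ·f  emit P0@[1:1]
pos 2 'a': at 7 ·f
pos 3 'd': at 8  emit P4@[2:3]
pos 4 'a': at 7 ·f
pos 5 'd': at 8  emit P4@[4:5]
pos 6 'e': at 6 ·f  emit P3@[5:6]
pos 7 'e': at 0 ·f
pos 8 'b': at 2
pos 9 'a': at 3  emit P1@[8:9]
pos 10 'd': at 4  emit P2@[8:10],P4@[9:10]
pos 11 'e': at 6 ·f  emit P3@[10:11]
pos 12 'c': at 1 ·f  emit P0@[12:12]
pos 13 'c': at 1 ·f  emit P0@[13:13]
pos 14 'c': at 1 ·f  emit P0@[14:14]
pos 15 'e': at 0 ·f
pos 16 'c': at 1  emit P0@[16:16]
pos 17 'e': at 0 ·f
pos 18 'd': at 5
pos 19 'e': at 6  emit P3@[18:19]
pos 20 'c': at 1 ·f  emit P0@[20:20]
pos 21 'c': at 1 ·f  emit P0@[21:21]
pos 22 'c': at 1 ·f  emit P0@[22:22]
pos 23 'b': at 2 ·f
pos 24 'a': at 3  emit P1@[23:24]
pos 25 'c': at 1 ·f  emit P0@[25:25]
pos 26 'b': at 2 ·f
pos 27 'a': at 3  emit P1@[26:27]
pos 28 'd': at 4  emit P2@[26:28],P4@[27:28]
pos 29 'e': at 6 ·f  emit P3@[28:29]
pos 30 'e': at 0 ·f
pos 31 'a': at 7
pos 32 'b': at 2 ·f
pos 33 'c': at 1 ·f  emit P0@[33:33]
pos 34 'c': at 1 ·f  emit P0@[34:34]
pos 35 'e': at 0 ·f
pos 36 'a': at 7
pos 37 'd': at 8  emit P4@[36:37]
pos 38 'e': at 6 ·f  emit P3@[37:38]
pos 39 'b': at 2 ·f
pos 40 'a': at 3  emit P1@[39:40]
pos 41 'd': at 4  emit P2@[39:41],P4@[40:41]
pos 42 'd': at 5 ·f
pos 43 'd': at 5 ·f
pos 44 'a': at 7 ·f
pos 45 'd': at 8  emit P4@[44:45]
pos 46 'b': at 2 ·f
pos 47 'b': at 2 ·f
pos 48 'a': at 3  emit P1@[47:48]
pos 49 'b': at 2 ·f
pos 50 'a': at 3  emit P1@[49:50]
pos 51 'd': at 4  emit P2@[49:51],P4@[50:51]
pos 52 'd': at 5 ·f
pos 53 'b': at 2 ·f
pos 54 'c': at 1 ·f  emit P0@[54:54]
pos 55 'a': at 7 ·f
pos 56 'd': at 8  emit P4@[55:56]
pos 57 'a': at 7 ·f
pos 58 'd': at 8  emit P4@[57:58]
pos 59 'b': at 2 ·f
pos 60 'a': at 3  emit P1@[59:60]
pos 61 'b': at 2 ·f
pos 62 'a': at 3  emit P1@[61:62]
pos 63 'c': at 1 ·f  emit P0@[63:63]

Result: [[0,0],[1,0],[3,4],[5,4],[6,3],[9,1],[10,2],[10,4],[11,3],[12,0],[13,0],[14,0],[16,0],[19,3],[20,0],[21,0],[22,0],[24,1],[25,0],[27,1],[28,2],[28,4],[29,3],[33,0],[34,0],[37,4],[38,3],[40,1],[41,2],[41,4],[45,4],[48,1],[50,1],[51,2],[51,4],[54,0],[56,4],[58,4],[60,1],[62,1],[63,0]]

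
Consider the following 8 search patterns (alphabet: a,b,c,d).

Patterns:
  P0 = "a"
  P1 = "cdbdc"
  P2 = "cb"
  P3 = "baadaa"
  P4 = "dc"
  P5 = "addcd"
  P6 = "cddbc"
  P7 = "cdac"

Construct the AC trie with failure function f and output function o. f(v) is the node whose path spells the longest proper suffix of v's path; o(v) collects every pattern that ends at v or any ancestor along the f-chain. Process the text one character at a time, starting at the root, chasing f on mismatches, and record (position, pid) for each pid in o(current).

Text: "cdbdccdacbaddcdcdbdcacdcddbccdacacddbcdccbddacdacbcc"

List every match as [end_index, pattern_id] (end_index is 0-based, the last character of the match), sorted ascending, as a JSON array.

Construct AC machine:
Trie (insert patterns):
  0='ε' goto a→1 b→8 c→2 d→14
  1='a' goto d→16  [P0 ends]
  2='c' goto b→7 d→3
  3='cd' goto a→23 b→4 d→20
  4='cdb' goto d→5
  5='cdbd' goto c→6
  6='cdbdc' goto ·  [P1 ends]
  7='cb' goto ·  [P2 ends]
  8='b' goto a→9
  9='ba' goto a→10
  10='baa' goto d→11
  11='baad' goto a→12
  12='baada' goto a→13
  13='baadaa' goto ·  [P3 ends]
  14='d' goto c→15
  15='dc' goto ·  [P4 ends]
  16='ad' goto d→17
  17='add' goto c→18
  18='addc' goto d→19
  19='addcd' goto ·  [P5 ends]
  20='cdd' goto b→21
  21='cddb' goto c→22
  22='cddbc' goto ·  [P6 ends]
  23='cda' goto c→24
  24='cdac' goto ·  [P7 ends]

Failure links (BFS by depth):
  fail(1) 'a': from fail(0)=0 chase 'a': 0 ⇒ 0;  out={0}∪out(0)={0}
  fail(2) 'c': from fail(0)=0 chase 'c': 0 ⇒ 0;  out=∅∪out(0)=∅
  fail(8) 'b': from fail(0)=0 chase 'b': 0 ⇒ 0;  out=∅∪out(0)=∅
  fail(14) 'd': from fail(0)=0 chase 'd': 0 ⇒ 0;  out=∅∪out(0)=∅
  fail(3) 'cd': from fail(2)=0 chase 'd': 0 ⇒ 14;  out=∅∪out(14)=∅
  fail(7) 'cb': from fail(2)=0 chase 'b': 0 ⇒ 8;  out={2}∪out(8)={2}
  fail(9) 'ba': from fail(8)=0 chase 'a': 0 ⇒ 1;  out=∅∪out(1)={0}
  fail(15) 'dc': from fail(14)=0 chase 'c': 0 ⇒ 2;  out={4}∪out(2)={4}
  fail(16) 'ad': from fail(1)=0 chase 'd': 0 ⇒ 14;  out=∅∪out(14)=∅
  fail(4) 'cdb': from fail(3)=14 chase 'b': 14→0 ⇒ 8;  out=∅∪out(8)=∅
  fail(10) 'baa': from fail(9)=1 chase 'a': 1→0 ⇒ 1;  out=∅∪out(1)={0}
  fail(17) 'add': from fail(16)=14 chase 'd': 14→0 ⇒ 14;  out=∅∪out(14)=∅
  fail(20) 'cdd': from fail(3)=14 chase 'd': 14→0 ⇒ 14;  out=∅∪out(14)=∅
  fail(23) 'cda': from fail(3)=14 chase 'a': 14→0 ⇒ 1;  out=∅∪out(1)={0}
  fail(5) 'cdbd': from fail(4)=8 chase 'd': 8→0 ⇒ 14;  out=∅∪out(14)=∅
  fail(11) 'baad': from fail(10)=1 chase 'd': 1 ⇒ 16;  out=∅∪out(16)=∅
  fail(18) 'addc': from fail(17)=14 chase 'c': 14 ⇒ 15;  out=∅∪out(15)={4}
  fail(21) 'cddb': from fail(20)=14 chase 'b': 14→0 ⇒ 8;  out=∅∪out(8)=∅
  fail(24) 'cdac': from fail(23)=1 chase 'c': 1→0 ⇒ 2;  out={7}∪out(2)={7}
  fail(6) 'cdbdc': from fail(5)=14 chase 'c': 14 ⇒ 15;  out={1}∪out(15)={1,4}
  fail(12) 'baada': from fail(11)=16 chase 'a': 16→14→0 ⇒ 1;  out=∅∪out(1)={0}
  fail(19) 'addcd': from fail(18)=15 chase 'd': 15→2 ⇒ 3;  out={5}∪out(3)={5}
  fail(22) 'cddbc': from fail(21)=8 chase 'c': 8→0 ⇒ 2;  out={6}∪out(2)={6}
  fail(13) 'baadaa': from fail(12)=1 chase 'a': 1→0 ⇒ 1;  out={3}∪out(1)={0,3}

Scan:
pos 0 'c': at 2
pos 1 'd': at 3
pos 2 'b': at 4
pos 3 'd': at 5
pos 4 'c': at 6  → match P1@[0:4],P4@[3:4]
pos 5 'c': at 2 (fail-walked)
pos 6 'd': at 3
pos 7 'a': at 23  → match P0@[7:7]
pos 8 'c': at 24  → match P7@[5:8]
pos 9 'b': at 7 (fail-walked)  → match P2@[8:9]
pos 10 'a': at 9 (fail-walked)  → match P0@[10:10]
pos 11 'd': at 16 (fail-walked)
pos 12 'd': at 17
pos 13 'c': at 18  → match P4@[12:13]
pos 14 'd': at 19  → match P5@[10:14]
pos 15 'c': at 15 (fail-walked)  → match P4@[14:15]
pos 16 'd': at 3 (fail-walked)
pos 17 'b': at 4
pos 18 'd': at 5
pos 19 'c': at 6  → match P1@[15:19],P4@[18:19]
pos 20 'a': at 1 (fail-walked)  → match P0@[20:20]
pos 21 'c': at 2 (fail-walked)
pos 22 'd': at 3
pos 23 'c': at 15 (fail-walked)  → match P4@[22:23]
pos 24 'd': at 3 (fail-walked)
pos 25 'd': at 20
pos 26 'b': at 21
pos 27 'c': at 22  → match P6@[23:27]
pos 28 'c': at 2 (fail-walked)
pos 29 'd': at 3
pos 30 'a': at 23  → match P0@[30:30]
pos 31 'c': at 24  → match P7@[28:31]
pos 32 'a': at 1 (fail-walked)  → match P0@[32:32]
pos 33 'c': at 2 (fail-walked)
pos 34 'd': at 3
pos 35 'd': at 20
pos 36 'b': at 21
pos 37 'c': at 22  → match P6@[33:37]
pos 38 'd': at 3 (fail-walked)
pos 39 'c': at 15 (fail-walked)  → match P4@[38:39]
pos 40 'c': at 2 (fail-walked)
pos 41 'b': at 7  → match P2@[40:41]
pos 42 'd': at 14 (fail-walked)
pos 43 'd': at 14 (fail-walked)
pos 44 'a': at 1 (fail-walked)  → match P0@[44:44]
pos 45 'c': at 2 (fail-walked)
pos 46 'd': at 3
pos 47 'a': at 23  → match P0@[47:47]
pos 48 'c': at 24  → match P7@[45:48]
pos 49 'b': at 7 (fail-walked)  → match P2@[48:49]
pos 50 'c': at 2 (fail-walked)
pos 51 'c': at 2 (fail-walked)

Result: [[4,1],[4,4],[7,0],[8,7],[9,2],[10,0],[13,4],[14,5],[15,4],[19,1],[19,4],[20,0],[23,4],[27,6],[30,0],[31,7],[32,0],[37,6],[39,4],[41,2],[44,0],[47,0],[48,7],[49,2]]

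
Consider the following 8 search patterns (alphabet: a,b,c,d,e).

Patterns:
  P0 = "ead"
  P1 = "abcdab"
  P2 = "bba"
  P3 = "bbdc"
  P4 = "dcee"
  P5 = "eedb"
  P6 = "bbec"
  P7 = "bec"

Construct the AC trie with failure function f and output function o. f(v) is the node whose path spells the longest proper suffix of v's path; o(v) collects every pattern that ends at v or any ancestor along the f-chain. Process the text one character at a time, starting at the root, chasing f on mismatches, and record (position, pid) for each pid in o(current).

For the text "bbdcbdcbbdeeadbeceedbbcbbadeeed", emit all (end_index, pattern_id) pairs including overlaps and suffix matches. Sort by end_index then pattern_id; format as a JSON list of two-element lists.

Construct AC machine:
Trie (insert patterns):
  n0 'ε': a→4 b→10 d→15 e→1
  n1 'e': a→2 e→19
  n2 'ea': d→3
  n3 'ead': ·  ←P0
  n4 'a': b→5
  n5 'ab': c→6
  n6 'abc': d→7
  n7 'abcd': a→8
  n8 'abcda': b→9
  n9 'abcdab': ·  ←P1
  n10 'b': b→11 e→24
  n11 'bb': a→12 d→13 e→22
  n12 'bba': ·  ←P2
  n13 'bbd': c→14
  n14 'bbdc': ·  ←P3
  n15 'd': c→16
  n16 'dc': e→17
  n17 'dce': e→18
  n18 'dcee': ·  ←P4
  n19 'ee': d→20
  n20 'eed': b→21
  n21 'eedb': ·  ←P5
  n22 'bbe': c→23
  n23 'bbec': ·  ←P6
  n24 'be': c→25
  n25 'bec': ·  ←P7

BFS fail/out derivation:
  n1('e'): parent n0 fail=0; on 'e' 0 → fail=0;  out ∅∪∅=∅
  n4('a'): parent n0 fail=0; on 'a' 0 → fail=0;  out ∅∪∅=∅
  n10('b'): parent n0 fail=0; on 'b' 0 → fail=0;  out ∅∪∅=∅
  n15('d'): parent n0 fail=0; on 'd' 0 → fail=0;  out ∅∪∅=∅
  n2('ea'): parent n1 fail=0; on 'a' 0 → fail=4;  out ∅∪∅=∅
  n5('ab'): parent n4 fail=0; on 'b' 0 → fail=10;  out ∅∪∅=∅
  n11('bb'): parent n10 fail=0; on 'b' 0 → fail=10;  out ∅∪∅=∅
  n16('dc'): parent n15 fail=0; on 'c' 0 → fail=0;  out ∅∪∅=∅
  n19('ee'): parent n1 fail=0; on 'e' 0 → fail=1;  out ∅∪∅=∅
  n24('be'): parent n10 fail=0; on 'e' 0 → fail=1;  out ∅∪∅=∅
  n3('ead'): parent n2 fail=4; on 'd' 4→0 → fail=15;  out {0}∪∅={0}
  n6('abc'): parent n5 fail=10; on 'c' 10→0 → fail=0;  out ∅∪∅=∅
  n12('bba'): parent n11 fail=10; on 'a' 10→0 → fail=4;  out {2}∪∅={2}
  n13('bbd'): parent n11 fail=10; on 'd' 10→0 → fail=15;  out ∅∪∅=∅
  n17('dce'): parent n16 fail=0; on 'e' 0 → fail=1;  out ∅∪∅=∅
  n20('eed'): parent n19 fail=1; on 'd' 1→0 → fail=15;  out ∅∪∅=∅
  n22('bbe'): parent n11 fail=10; on 'e' 10 → fail=24;  out ∅∪∅=∅
  n25('bec'): parent n24 fail=1; on 'c' 1→0 → fail=0;  out {7}∪∅={7}
  n7('abcd'): parent n6 fail=0; on 'd' 0 → fail=15;  out ∅∪∅=∅
  n14('bbdc'): parent n13 fail=15; on 'c' 15 → fail=16;  out {3}∪∅={3}
  n18('dcee'): parent n17 fail=1; on 'e' 1 → fail=19;  out {4}∪∅={4}
  n21('eedb'): parent n20 fail=15; on 'b' 15→0 → fail=10;  out {5}∪∅={5}
  n23('bbec'): parent n22 fail=24; on 'c' 24 → fail=25;  out {6}∪{7}={6,7}
  n8('abcda'): parent n7 fail=15; on 'a' 15→0 → fail=4;  out ∅∪∅=∅
  n9('abcdab'): parent n8 fail=4; on 'b' 4 → fail=5;  out {1}∪∅={1}

Text stream:
[0] read 'b'  n0⇒n10
[1] read 'b'  n10⇒n11
[2] read 'd'  n11⇒n13
[3] read 'c'  n13⇒n14  ** P3@[0:3]
[4] read 'b'  n14⇒n10 (fail-walked)
[5] read 'd'  n10⇒n15 (fail-walked)
[6] read 'c'  n15⇒n16
[7] read 'b'  n16⇒n10 (fail-walked)
[8] read 'b'  n10⇒n11
[9] read 'd'  n11⇒n13
[10] read 'e'  n13⇒n1 (fail-walked)
[11] read 'e'  n1⇒n19
[12] read 'a'  n19⇒n2 (fail-walked)
[13] read 'd'  n2⇒n3  ** P0@[11:13]
[14] read 'b'  n3⇒n10 (fail-walked)
[15] read 'e'  n10⇒n24
[16] read 'c'  n24⇒n25  ** P7@[14:16]
[17] read 'e'  n25⇒n1 (fail-walked)
[18] read 'e'  n1⇒n19
[19] read 'd'  n19⇒n20
[20] read 'b'  n20⇒n21  ** P5@[17:20]
[21] read 'b'  n21⇒n11 (fail-walked)
[22] read 'c'  n11⇒n0 (fail-walked)
[23] read 'b'  n0⇒n10
[24] read 'b'  n10⇒n11
[25] read 'a'  n11⇒n12  ** P2@[23:25]
[26] read 'd'  n12⇒n15 (fail-walked)
[27] read 'e'  n15⇒n1 (fail-walked)
[28] read 'e'  n1⇒n19
[29] read 'e'  n19⇒n19 (fail-walked)
[30] read 'd'  n19⇒n20

Result: [[3,3],[13,0],[16,7],[20,5],[25,2]]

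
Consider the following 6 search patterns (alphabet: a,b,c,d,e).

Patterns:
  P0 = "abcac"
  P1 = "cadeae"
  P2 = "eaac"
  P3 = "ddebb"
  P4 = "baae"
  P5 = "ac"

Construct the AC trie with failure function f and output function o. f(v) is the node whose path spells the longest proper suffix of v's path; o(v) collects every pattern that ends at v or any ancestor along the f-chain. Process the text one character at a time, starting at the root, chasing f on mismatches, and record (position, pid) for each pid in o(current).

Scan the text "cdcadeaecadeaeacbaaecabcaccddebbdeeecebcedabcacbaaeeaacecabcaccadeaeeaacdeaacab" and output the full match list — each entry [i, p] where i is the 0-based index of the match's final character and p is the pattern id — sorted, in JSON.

Construct AC machine:
Trie nodes:
  0='ε' goto a→1 b→21 c→6 d→16 e→12
  1='a' goto b→2 c→25
  2='ab' goto c→3
  3='abc' goto a→4
  4='abca' goto c→5
  5='abcac' goto ·  ←P0
  6='c' goto a→7
  7='ca' goto d→8
  8='cad' goto e→9
  9='cade' goto a→10
  10='cadea' goto e→11
  11='cadeae' goto ·  ←P1
  12='e' goto a→13
  13='ea' goto a→14
  14='eaa' goto c→15
  15='eaac' goto ·  ←P2
  16='d' goto d→17
  17='dd' goto e→18
  18='dde' goto b→19
  19='ddeb' goto b→20
  20='ddebb' goto ·  ←P3
  21='b' goto a→22
  22='ba' goto a→23
  23='baa' goto e→24
  24='baae' goto ·  ←P4
  25='ac' goto ·  ←P5

BFS fail/out derivation:
  n1('a'): parent n0 fail=0; on 'a' 0 → fail=0;  out ∅∪∅=∅
  n6('c'): parent n0 fail=0; on 'c' 0 → fail=0;  out ∅∪∅=∅
  n12('e'): parent n0 fail=0; on 'e' 0 → fail=0;  out ∅∪∅=∅
  n16('d'): parent n0 fail=0; on 'd' 0 → fail=0;  out ∅∪∅=∅
  n21('b'): parent n0 fail=0; on 'b' 0 → fail=0;  out ∅∪∅=∅
  n2('ab'): parent n1 fail=0; on 'b' 0 → fail=21;  out ∅∪∅=∅
  n7('ca'): parent n6 fail=0; on 'a' 0 → fail=1;  out ∅∪∅=∅
  n13('ea'): parent n12 fail=0; on 'a' 0 → fail=1;  out ∅∪∅=∅
  n17('dd'): parent n16 fail=0; on 'd' 0 → fail=16;  out ∅∪∅=∅
  n22('ba'): parent n21 fail=0; on 'a' 0 → fail=1;  out ∅∪∅=∅
  n25('ac'): parent n1 fail=0; on 'c' 0 → fail=6;  out {5}∪∅={5}
  n3('abc'): parent n2 fail=21; on 'c' 21→0 → fail=6;  out ∅∪∅=∅
  n8('cad'): parent n7 fail=1; on 'd' 1→0 → fail=16;  out ∅∪∅=∅
  n14('eaa'): parent n13 fail=1; on 'a' 1→0 → fail=1;  out ∅∪∅=∅
  n18('dde'): parent n17 fail=16; on 'e' 16→0 → fail=12;  out ∅∪∅=∅
  n23('baa'): parent n22 fail=1; on 'a' 1→0 → fail=1;  out ∅∪∅=∅
  n4('abca'): parent n3 fail=6; on 'a' 6 → fail=7;  out ∅∪∅=∅
  n9('cade'): parent n8 fail=16; on 'e' 16→0 → fail=12;  out ∅∪∅=∅
  n15('eaac'): parent n14 fail=1; on 'c' 1 → fail=25;  out {2}∪{5}={2,5}
  n19('ddeb'): parent n18 fail=12; on 'b' 12→0 → fail=21;  out ∅∪∅=∅
  n24('baae'): parent n23 fail=1; on 'e' 1→0 → fail=12;  out {4}∪∅={4}
  n5('abcac'): parent n4 fail=7; on 'c' 7→1 → fail=25;  out {0}∪{5}={0,5}
  n10('cadea'): parent n9 fail=12; on 'a' 12 → fail=13;  out ∅∪∅=∅
  n20('ddebb'): parent n19 fail=21; on 'b' 21→0 → fail=21;  out {3}∪∅={3}
  n11('cadeae'): parent n10 fail=13; on 'e' 13→1→0 → fail=12;  out {1}∪∅={1}

Text stream:
i=0 'c': node 0→6
i=1 'd': node 6→16 (via fail)
i=2 'c': node 16→6 (via fail)
i=3 'a': node 6→7
i=4 'd': node 7→8
i=5 'e': node 8→9
i=6 'a': node 9→10
i=7 'e': node 10→11  emit P1@[2:7]
i=8 'c': node 11→6 (via fail)
i=9 'a': node 6→7
i=10 'd': node 7→8
i=11 'e': node 8→9
i=12 'a': node 9→10
i=13 'e': node 10→11  emit P1@[8:13]
i=14 'a': node 11→13 (via fail)
i=15 'c': node 13→25 (via fail)  emit P5@[14:15]
i=16 'b': node 25→21 (via fail)
i=17 'a': node 21→22
i=18 'a': node 22→23
i=19 'e': node 23→24  emit P4@[16:19]
i=20 'c': node 24→6 (via fail)
i=21 'a': node 6→7
i=22 'b': node 7→2 (via fail)
i=23 'c': node 2→3
i=24 'a': node 3→4
i=25 'c': node 4→5  emit P0@[21:25],P5@[24:25]
i=26 'c': node 5→6 (via fail)
i=27 'd': node 6→16 (via fail)
i=28 'd': node 16→17
i=29 'e': node 17→18
i=30 'b': node 18→19
i=31 'b': node 19→20  emit P3@[27:31]
i=32 'd': node 20→16 (via fail)
i=33 'e': node 16→12 (via fail)
i=34 'e': node 12→12 (via fail)
i=35 'e': node 12→12 (via fail)
i=36 'c': node 12→6 (via fail)
i=37 'e': node 6→12 (via fail)
i=38 'b': node 12→21 (via fail)
i=39 'c': node 21→6 (via fail)
i=40 'e': node 6→12 (via fail)
i=41 'd': node 12→16 (via fail)
i=42 'a': node 16→1 (via fail)
i=43 'b': node 1→2
i=44 'c': node 2→3
i=45 'a': node 3→4
i=46 'c': node 4→5  emit P0@[42:46],P5@[45:46]
i=47 'b': node 5→21 (via fail)
i=48 'a': node 21→22
i=49 'a': node 22→23
i=50 'e': node 23→24  emit P4@[47:50]
i=51 'e': node 24→12 (via fail)
i=52 'a': node 12→13
i=53 'a': node 13→14
i=54 'c': node 14→15  emit P2@[51:54],P5@[53:54]
i=55 'e': node 15→12 (via fail)
i=56 'c': node 12→6 (via fail)
i=57 'a': node 6→7
i=58 'b': node 7→2 (via fail)
i=59 'c': node 2→3
i=60 'a': node 3→4
i=61 'c': node 4→5  emit P0@[57:61],P5@[60:61]
i=62 'c': node 5→6 (via fail)
i=63 'a': node 6→7
i=64 'd': node 7→8
i=65 'e': node 8→9
i=66 'a': node 9→10
i=67 'e': node 10→11  emit P1@[62:67]
i=68 'e': node 11→12 (via fail)
i=69 'a': node 12→13
i=70 'a': node 13→14
i=71 'c': node 14→15  emit P2@[68:71],P5@[70:71]
i=72 'd': node 15→16 (via fail)
i=73 'e': node 16→12 (via fail)
i=74 'a': node 12→13
i=75 'a': node 13→14
i=76 'c': node 14→15  emit P2@[73:76],P5@[75:76]
i=77 'a': node 15→7 (via fail)
i=78 'b': node 7→2 (via fail)

Matches: [[7,1],[13,1],[15,5],[19,4],[25,0],[25,5],[31,3],[46,0],[46,5],[50,4],[54,2],[54,5],[61,0],[61,5],[67,1],[71,2],[71,5],[76,2],[76,5]]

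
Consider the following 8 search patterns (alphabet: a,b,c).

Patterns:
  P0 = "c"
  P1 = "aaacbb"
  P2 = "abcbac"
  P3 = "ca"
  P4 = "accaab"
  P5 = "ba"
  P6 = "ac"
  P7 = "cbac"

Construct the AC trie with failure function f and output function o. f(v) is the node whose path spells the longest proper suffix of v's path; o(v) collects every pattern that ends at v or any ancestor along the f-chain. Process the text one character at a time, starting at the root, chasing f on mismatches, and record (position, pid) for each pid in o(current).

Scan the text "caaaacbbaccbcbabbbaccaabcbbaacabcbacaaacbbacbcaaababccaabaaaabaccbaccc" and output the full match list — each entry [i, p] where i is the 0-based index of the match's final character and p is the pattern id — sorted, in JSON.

Build automaton:
Trie nodes:
  0='ε' goto a→2 b→19 c→1
  1='c' goto a→13 b→21  ←P0
  2='a' goto a→3 b→8 c→14
  3='aa' goto a→4
  4='aaa' goto c→5
  5='aaac' goto b→6
  6='aaacb' goto b→7
  7='aaacbb' goto ·  ←P1
  8='ab' goto c→9
  9='abc' goto b→10
  10='abcb' goto a→11
  11='abcba' goto c→12
  12='abcbac' goto ·  ←P2
  13='ca' goto ·  ←P3
  14='ac' goto c→15  ←P6
  15='acc' goto a→16
  16='acca' goto a→17
  17='accaa' goto b→18
  18='accaab' goto ·  ←P4
  19='b' goto a→20
  20='ba' goto ·  ←P5
  21='cb' goto a→22
  22='cba' goto c→23
  23='cbac' goto ·  ←P7

Failure links (BFS by depth):
  fail(1) 'c': from fail(0)=0 chase 'c': 0 ⇒ 0;  out={0}∪out(0)={0}
  fail(2) 'a': from fail(0)=0 chase 'a': 0 ⇒ 0;  out=∅∪out(0)=∅
  fail(19) 'b': from fail(0)=0 chase 'b': 0 ⇒ 0;  out=∅∪out(0)=∅
  fail(3) 'aa': from fail(2)=0 chase 'a': 0 ⇒ 2;  out=∅∪out(2)=∅
  fail(8) 'ab': from fail(2)=0 chase 'b': 0 ⇒ 19;  out=∅∪out(19)=∅
  fail(13) 'ca': from fail(1)=0 chase 'a': 0 ⇒ 2;  out={3}∪out(2)={3}
  fail(14) 'ac': from fail(2)=0 chase 'c': 0 ⇒ 1;  out={6}∪out(1)={0,6}
  fail(20) 'ba': from fail(19)=0 chase 'a': 0 ⇒ 2;  out={5}∪out(2)={5}
  fail(21) 'cb': from fail(1)=0 chase 'b': 0 ⇒ 19;  out=∅∪out(19)=∅
  fail(4) 'aaa': from fail(3)=2 chase 'a': 2 ⇒ 3;  out=∅∪out(3)=∅
  fail(9) 'abc': from fail(8)=19 chase 'c': 19→0 ⇒ 1;  out=∅∪out(1)={0}
  fail(15) 'acc': from fail(14)=1 chase 'c': 1→0 ⇒ 1;  out=∅∪out(1)={0}
  fail(22) 'cba': from fail(21)=19 chase 'a': 19 ⇒ 20;  out=∅∪out(20)={5}
  fail(5) 'aaac': from fail(4)=3 chase 'c': 3→2 ⇒ 14;  out=∅∪out(14)={0,6}
  fail(10) 'abcb': from fail(9)=1 chase 'b': 1 ⇒ 21;  out=∅∪out(21)=∅
  fail(16) 'acca': from fail(15)=1 chase 'a': 1 ⇒ 13;  out=∅∪out(13)={3}
  fail(23) 'cbac': from fail(22)=20 chase 'c': 20→2 ⇒ 14;  out={7}∪out(14)={0,6,7}
  fail(6) 'aaacb': from fail(5)=14 chase 'b': 14→1 ⇒ 21;  out=∅∪out(21)=∅
  fail(11) 'abcba': from fail(10)=21 chase 'a': 21 ⇒ 22;  out=∅∪out(22)={5}
  fail(17) 'accaa': from fail(16)=13 chase 'a': 13→2 ⇒ 3;  out=∅∪out(3)=∅
  fail(7) 'aaacbb': from fail(6)=21 chase 'b': 21→19→0 ⇒ 19;  out={1}∪out(19)={1}
  fail(12) 'abcbac': from fail(11)=22 chase 'c': 22 ⇒ 23;  out={2}∪out(23)={0,2,6,7}
  fail(18) 'accaab': from fail(17)=3 chase 'b': 3→2 ⇒ 8;  out={4}∪out(8)={4}

Run:
pos 0 'c': at 1  → match P0@[0:0]
pos 1 'a': at 13  → match P3@[0:1]
pos 2 'a': at 3 (fail-walked)
pos 3 'a': at 4
pos 4 'a': at 4 (fail-walked)
pos 5 'c': at 5  → match P0@[5:5],P6@[4:5]
pos 6 'b': at 6
pos 7 'b': at 7  → match P1@[2:7]
pos 8 'a': at 20 (fail-walked)  → match P5@[7:8]
pos 9 'c': at 14 (fail-walked)  → match P0@[9:9],P6@[8:9]
pos 10 'c': at 15  → match P0@[10:10]
pos 11 'b': at 21 (fail-walked)
pos 12 'c': at 1 (fail-walked)  → match P0@[12:12]
pos 13 'b': at 21
pos 14 'a': at 22  → match P5@[13:14]
pos 15 'b': at 8 (fail-walked)
pos 16 'b': at 19 (fail-walked)
pos 17 'b': at 19 (fail-walked)
pos 18 'a': at 20  → match P5@[17:18]
pos 19 'c': at 14 (fail-walked)  → match P0@[19:19],P6@[18:19]
pos 20 'c': at 15  → match P0@[20:20]
pos 21 'a': at 16  → match P3@[20:21]
pos 22 'a': at 17
pos 23 'b': at 18  → match P4@[18:23]
pos 24 'c': at 9 (fail-walked)  → match P0@[24:24]
pos 25 'b': at 10
pos 26 'b': at 19 (fail-walked)
pos 27 'a': at 20  → match P5@[26:27]
pos 28 'a': at 3 (fail-walked)
pos 29 'c': at 14 (fail-walked)  → match P0@[29:29],P6@[28:29]
pos 30 'a': at 13 (fail-walked)  → match P3@[29:30]
pos 31 'b': at 8 (fail-walked)
pos 32 'c': at 9  → match P0@[32:32]
pos 33 'b': at 10
pos 34 'a': at 11  → match P5@[33:34]
pos 35 'c': at 12  → match P0@[35:35],P2@[30:35],P6@[34:35],P7@[32:35]
pos 36 'a': at 13 (fail-walked)  → match P3@[35:36]
pos 37 'a': at 3 (fail-walked)
pos 38 'a': at 4
pos 39 'c': at 5  → match P0@[39:39],P6@[38:39]
pos 40 'b': at 6
pos 41 'b': at 7  → match P1@[36:41]
pos 42 'a': at 20 (fail-walked)  → match P5@[41:42]
pos 43 'c': at 14 (fail-walked)  → match P0@[43:43],P6@[42:43]
pos 44 'b': at 21 (fail-walked)
pos 45 'c': at 1 (fail-walked)  → match P0@[45:45]
pos 46 'a': at 13  → match P3@[45:46]
pos 47 'a': at 3 (fail-walked)
pos 48 'a': at 4
pos 49 'b': at 8 (fail-walked)
pos 50 'a': at 20 (fail-walked)  → match P5@[49:50]
pos 51 'b': at 8 (fail-walked)
pos 52 'c': at 9  → match P0@[52:52]
pos 53 'c': at 1 (fail-walked)  → match P0@[53:53]
pos 54 'a': at 13  → match P3@[53:54]
pos 55 'a': at 3 (fail-walked)
pos 56 'b': at 8 (fail-walked)
pos 57 'a': at 20 (fail-walked)  → match P5@[56:57]
pos 58 'a': at 3 (fail-walked)
pos 59 'a': at 4
pos 60 'a': at 4 (fail-walked)
pos 61 'b': at 8 (fail-walked)
pos 62 'a': at 20 (fail-walked)  → match P5@[61:62]
pos 63 'c': at 14 (fail-walked)  → match P0@[63:63],P6@[62:63]
pos 64 'c': at 15  → match P0@[64:64]
pos 65 'b': at 21 (fail-walked)
pos 66 'a': at 22  → match P5@[65:66]
pos 67 'c': at 23  → match P0@[67:67],P6@[66:67],P7@[64:67]
pos 68 'c': at 15 (fail-walked)  → match P0@[68:68]
pos 69 'c': at 1 (fail-walked)  → match P0@[69:69]

Matches: [[0,0],[1,3],[5,0],[5,6],[7,1],[8,5],[9,0],[9,6],[10,0],[12,0],[14,5],[18,5],[19,0],[19,6],[20,0],[21,3],[23,4],[24,0],[27,5],[29,0],[29,6],[30,3],[32,0],[34,5],[35,0],[35,2],[35,6],[35,7],[36,3],[39,0],[39,6],[41,1],[42,5],[43,0],[43,6],[45,0],[46,3],[50,5],[52,0],[53,0],[54,3],[57,5],[62,5],[63,0],[63,6],[64,0],[66,5],[67,0],[67,6],[67,7],[68,0],[69,0]]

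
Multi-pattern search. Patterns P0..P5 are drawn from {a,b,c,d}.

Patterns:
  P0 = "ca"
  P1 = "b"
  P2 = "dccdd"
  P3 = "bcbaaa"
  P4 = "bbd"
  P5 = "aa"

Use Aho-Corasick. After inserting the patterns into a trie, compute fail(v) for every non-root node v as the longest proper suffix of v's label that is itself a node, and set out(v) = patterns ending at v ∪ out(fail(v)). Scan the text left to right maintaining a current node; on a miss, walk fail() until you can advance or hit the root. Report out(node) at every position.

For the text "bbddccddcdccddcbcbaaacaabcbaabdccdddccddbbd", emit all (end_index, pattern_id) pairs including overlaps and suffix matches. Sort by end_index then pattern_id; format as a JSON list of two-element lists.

Build:
Trie (insert patterns):
  0='ε' goto a→16 b→3 c→1 d→4
  1='c' goto a→2
  2='ca' goto ·  ←P0
  3='b' goto b→14 c→9  ←P1
  4='d' goto c→5
  5='dc' goto c→6
  6='dcc' goto d→7
  7='dccd' goto d→8
  8='dccdd' goto ·  ←P2
  9='bc' goto b→10
  10='bcb' goto a→11
  11='bcba' goto a→12
  12='bcbaa' goto a→13
  13='bcbaaa' goto ·  ←P3
  14='bb' goto d→15
  15='bbd' goto ·  ←P4
  16='a' goto a→17
  17='aa' goto ·  ←P5

BFS fail/out derivation:
  n1('c'): parent n0 fail=0; on 'c' 0 → fail=0;  out ∅∪∅=∅
  n3('b'): parent n0 fail=0; on 'b' 0 → fail=0;  out {1}∪∅={1}
  n4('d'): parent n0 fail=0; on 'd' 0 → fail=0;  out ∅∪∅=∅
  n16('a'): parent n0 fail=0; on 'a' 0 → fail=0;  out ∅∪∅=∅
  n2('ca'): parent n1 fail=0; on 'a' 0 → fail=16;  out {0}∪∅={0}
  n5('dc'): parent n4 fail=0; on 'c' 0 → fail=1;  out ∅∪∅=∅
  n9('bc'): parent n3 fail=0; on 'c' 0 → fail=1;  out ∅∪∅=∅
  n14('bb'): parent n3 fail=0; on 'b' 0 → fail=3;  out ∅∪{1}={1}
  n17('aa'): parent n16 fail=0; on 'a' 0 → fail=16;  out {5}∪∅={5}
  n6('dcc'): parent n5 fail=1; on 'c' 1→0 → fail=1;  out ∅∪∅=∅
  n10('bcb'): parent n9 fail=1; on 'b' 1→0 → fail=3;  out ∅∪{1}={1}
  n15('bbd'): parent n14 fail=3; on 'd' 3→0 → fail=4;  out {4}∪∅={4}
  n7('dccd'): parent n6 fail=1; on 'd' 1→0 → fail=4;  out ∅∪∅=∅
  n11('bcba'): parent n10 fail=3; on 'a' 3→0 → fail=16;  out ∅∪∅=∅
  n8('dccdd'): parent n7 fail=4; on 'd' 4→0 → fail=4;  out {2}∪∅={2}
  n12('bcbaa'): parent n11 fail=16; on 'a' 16 → fail=17;  out ∅∪{5}={5}
  n13('bcbaaa'): parent n12 fail=17; on 'a' 17→16 → fail=17;  out {3}∪{5}={3,5}

Text stream:
i=0 'b': node 0→3  emit P1@[0:0]
i=1 'b': node 3→14  emit P1@[1:1]
i=2 'd': node 14→15  emit P4@[0:2]
i=3 'd': node 15→4 (via fail)
i=4 'c': node 4→5
i=5 'c': node 5→6
i=6 'd': node 6→7
i=7 'd': node 7→8  emit P2@[3:7]
i=8 'c': node 8→5 (via fail)
i=9 'd': node 5→4 (via fail)
i=10 'c': node 4→5
i=11 'c': node 5→6
i=12 'd': node 6→7
i=13 'd': node 7→8  emit P2@[9:13]
i=14 'c': node 8→5 (via fail)
i=15 'b': node 5→3 (via fail)  emit P1@[15:15]
i=16 'c': node 3→9
i=17 'b': node 9→10  emit P1@[17:17]
i=18 'a': node 10→11
i=19 'a': node 11→12  emit P5@[18:19]
i=20 'a': node 12→13  emit P3@[15:20],P5@[19:20]
i=21 'c': node 13→1 (via fail)
i=22 'a': node 1→2  emit P0@[21:22]
i=23 'a': node 2→17 (via fail)  emit P5@[22:23]
i=24 'b': node 17→3 (via fail)  emit P1@[24:24]
i=25 'c': node 3→9
i=26 'b': node 9→10  emit P1@[26:26]
i=27 'a': node 10→11
i=28 'a': node 11→12  emit P5@[27:28]
i=29 'b': node 12→3 (via fail)  emit P1@[29:29]
i=30 'd': node 3→4 (via fail)
i=31 'c': node 4→5
i=32 'c': node 5→6
i=33 'd': node 6→7
i=34 'd': node 7→8  emit P2@[30:34]
i=35 'd': node 8→4 (via fail)
i=36 'c': node 4→5
i=37 'c': node 5→6
i=38 'd': node 6→7
i=39 'd': node 7→8  emit P2@[35:39]
i=40 'b': node 8→3 (via fail)  emit P1@[40:40]
i=41 'b': node 3→14  emit P1@[41:41]
i=42 'd': node 14→15  emit P4@[40:42]

All matches (sorted): [[0,1],[1,1],[2,4],[7,2],[13,2],[15,1],[17,1],[19,5],[20,3],[20,5],[22,0],[23,5],[24,1],[26,1],[28,5],[29,1],[34,2],[39,2],[40,1],[41,1],[42,4]]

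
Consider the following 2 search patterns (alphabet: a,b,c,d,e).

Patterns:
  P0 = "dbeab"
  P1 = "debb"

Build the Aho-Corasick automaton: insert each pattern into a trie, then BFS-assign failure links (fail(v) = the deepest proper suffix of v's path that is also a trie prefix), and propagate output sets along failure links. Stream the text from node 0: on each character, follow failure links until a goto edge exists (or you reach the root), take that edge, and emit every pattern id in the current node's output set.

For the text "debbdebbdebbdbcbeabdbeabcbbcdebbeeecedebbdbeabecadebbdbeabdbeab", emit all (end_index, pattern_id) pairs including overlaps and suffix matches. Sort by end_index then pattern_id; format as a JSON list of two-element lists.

Build:
Trie (insert patterns):
  0='ε' goto d→1
  1='d' goto b→2 e→6
  2='db' goto e→3
  3='dbe' goto a→4
  4='dbea' goto b→5
  5='dbeab' goto ·  [P0 ends]
  6='de' goto b→7
  7='deb' goto b→8
  8='debb' goto ·  [P1 ends]

BFS fail/out derivation:
  n1('d'): parent n0 fail=0; on 'd' 0 → fail=0;  out ∅∪∅=∅
  n2('db'): parent n1 fail=0; on 'b' 0 → fail=0;  out ∅∪∅=∅
  n6('de'): parent n1 fail=0; on 'e' 0 → fail=0;  out ∅∪∅=∅
  n3('dbe'): parent n2 fail=0; on 'e' 0 → fail=0;  out ∅∪∅=∅
  n7('deb'): parent n6 fail=0; on 'b' 0 → fail=0;  out ∅∪∅=∅
  n4('dbea'): parent n3 fail=0; on 'a' 0 → fail=0;  out ∅∪∅=∅
  n8('debb'): parent n7 fail=0; on 'b' 0 → fail=0;  out {1}∪∅={1}
  n5('dbeab'): parent n4 fail=0; on 'b' 0 → fail=0;  out {0}∪∅={0}

Text stream:
i=0 'd': node 0→1
i=1 'e': node 1→6
i=2 'b': node 6→7
i=3 'b': node 7→8  ** P1@[0:3]
i=4 'd': node 8→1 (via fail)
i=5 'e': node 1→6
i=6 'b': node 6→7
i=7 'b': node 7→8  ** P1@[4:7]
i=8 'd': node 8→1 (via fail)
i=9 'e': node 1→6
i=10 'b': node 6→7
i=11 'b': node 7→8  ** P1@[8:11]
i=12 'd': node 8→1 (via fail)
i=13 'b': node 1→2
i=14 'c': node 2→0 (via fail)
i=15 'b': node 0→0
i=16 'e': node 0→0
i=17 'a': node 0→0
i=18 'b': node 0→0
i=19 'd': node 0→1
i=20 'b': node 1→2
i=21 'e': node 2→3
i=22 'a': node 3→4
i=23 'b': node 4→5  ** P0@[19:23]
i=24 'c': node 5→0 (via fail)
i=25 'b': node 0→0
i=26 'b': node 0→0
i=27 'c': node 0→0
i=28 'd': node 0→1
i=29 'e': node 1→6
i=30 'b': node 6→7
i=31 'b': node 7→8  ** P1@[28:31]
i=32 'e': node 8→0 (via fail)
i=33 'e': node 0→0
i=34 'e': node 0→0
i=35 'c': node 0→0
i=36 'e': node 0→0
i=37 'd': node 0→1
i=38 'e': node 1→6
i=39 'b': node 6→7
i=40 'b': node 7→8  ** P1@[37:40]
i=41 'd': node 8→1 (via fail)
i=42 'b': node 1→2
i=43 'e': node 2→3
i=44 'a': node 3→4
i=45 'b': node 4→5  ** P0@[41:45]
i=46 'e': node 5→0 (via fail)
i=47 'c': node 0→0
i=48 'a': node 0→0
i=49 'd': node 0→1
i=50 'e': node 1→6
i=51 'b': node 6→7
i=52 'b': node 7→8  ** P1@[49:52]
i=53 'd': node 8→1 (via fail)
i=54 'b': node 1→2
i=55 'e': node 2→3
i=56 'a': node 3→4
i=57 'b': node 4→5  ** P0@[53:57]
i=58 'd': node 5→1 (via fail)
i=59 'b': node 1→2
i=60 'e': node 2→3
i=61 'a': node 3→4
i=62 'b': node 4→5  ** P0@[58:62]

All matches (sorted): [[3,1],[7,1],[11,1],[23,0],[31,1],[40,1],[45,0],[52,1],[57,0],[62,0]]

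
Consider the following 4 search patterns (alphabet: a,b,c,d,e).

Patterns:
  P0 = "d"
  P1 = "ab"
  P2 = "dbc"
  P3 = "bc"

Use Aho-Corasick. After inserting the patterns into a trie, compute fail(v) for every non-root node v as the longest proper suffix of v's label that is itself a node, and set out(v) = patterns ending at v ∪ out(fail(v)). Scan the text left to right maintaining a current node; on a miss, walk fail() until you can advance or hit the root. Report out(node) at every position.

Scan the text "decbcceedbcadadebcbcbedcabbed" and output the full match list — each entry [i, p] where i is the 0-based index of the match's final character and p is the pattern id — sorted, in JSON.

Construct AC machine:
Trie nodes:
  n0 'ε': a→2 b→6 d→1
  n1 'd': b→4  ←P0
  n2 'a': b→3
  n3 'ab': ·  ←P1
  n4 'db': c→5
  n5 'dbc': ·  ←P2
  n6 'b': c→7
  n7 'bc': ·  ←P3

BFS fail/out derivation:
  fail(1) 'd': from fail(0)=0 chase 'd': 0 ⇒ 0;  out={0}∪out(0)={0}
  fail(2) 'a': from fail(0)=0 chase 'a': 0 ⇒ 0;  out=∅∪out(0)=∅
  fail(6) 'b': from fail(0)=0 chase 'b': 0 ⇒ 0;  out=∅∪out(0)=∅
  fail(3) 'ab': from fail(2)=0 chase 'b': 0 ⇒ 6;  out={1}∪out(6)={1}
  fail(4) 'db': from fail(1)=0 chase 'b': 0 ⇒ 6;  out=∅∪out(6)=∅
  fail(7) 'bc': from fail(6)=0 chase 'c': 0 ⇒ 0;  out={3}∪out(0)={3}
  fail(5) 'dbc': from fail(4)=6 chase 'c': 6 ⇒ 7;  out={2}∪out(7)={2,3}

Text stream:
[0] read 'd'  n0⇒n1  → match P0@[0:0]
[1] read 'e'  n1⇒n0 ·f
[2] read 'c'  n0⇒n0
[3] read 'b'  n0⇒n6
[4] read 'c'  n6⇒n7  → match P3@[3:4]
[5] read 'c'  n7⇒n0 ·f
[6] read 'e'  n0⇒n0
[7] read 'e'  n0⇒n0
[8] read 'd'  n0⇒n1  → match P0@[8:8]
[9] read 'b'  n1⇒n4
[10] read 'c'  n4⇒n5  → match P2@[8:10],P3@[9:10]
[11] read 'a'  n5⇒n2 ·f
[12] read 'd'  n2⇒n1 ·f  → match P0@[12:12]
[13] read 'a'  n1⇒n2 ·f
[14] read 'd'  n2⇒n1 ·f  → match P0@[14:14]
[15] read 'e'  n1⇒n0 ·f
[16] read 'b'  n0⇒n6
[17] read 'c'  n6⇒n7  → match P3@[16:17]
[18] read 'b'  n7⇒n6 ·f
[19] read 'c'  n6⇒n7  → match P3@[18:19]
[20] read 'b'  n7⇒n6 ·f
[21] read 'e'  n6⇒n0 ·f
[22] read 'd'  n0⇒n1  → match P0@[22:22]
[23] read 'c'  n1⇒n0 ·f
[24] read 'a'  n0⇒n2
[25] read 'b'  n2⇒n3  → match P1@[24:25]
[26] read 'b'  n3⇒n6 ·f
[27] read 'e'  n6⇒n0 ·f
[28] read 'd'  n0⇒n1  → match P0@[28:28]

Result: [[0,0],[4,3],[8,0],[10,2],[10,3],[12,0],[14,0],[17,3],[19,3],[22,0],[25,1],[28,0]]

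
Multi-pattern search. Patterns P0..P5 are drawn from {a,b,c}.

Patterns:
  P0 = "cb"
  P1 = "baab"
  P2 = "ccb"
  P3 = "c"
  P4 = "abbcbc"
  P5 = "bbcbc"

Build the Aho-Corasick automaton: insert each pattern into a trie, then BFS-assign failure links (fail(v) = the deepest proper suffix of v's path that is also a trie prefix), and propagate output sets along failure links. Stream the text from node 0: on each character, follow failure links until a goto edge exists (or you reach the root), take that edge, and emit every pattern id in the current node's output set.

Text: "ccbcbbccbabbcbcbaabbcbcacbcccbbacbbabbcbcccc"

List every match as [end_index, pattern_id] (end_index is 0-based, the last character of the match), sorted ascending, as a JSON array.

Build:
Trie (insert patterns):
  0='ε' goto a→9 b→3 c→1
  1='c' goto b→2 c→7  ←P3
  2='cb' goto ·  ←P0
  3='b' goto a→4 b→15
  4='ba' goto a→5
  5='baa' goto b→6
  6='baab' goto ·  ←P1
  7='cc' goto b→8
  8='ccb' goto ·  ←P2
  9='a' goto b→10
  10='ab' goto b→11
  11='abb' goto c→12
  12='abbc' goto b→13
  13='abbcb' goto c→14
  14='abbcbc' goto ·  ←P4
  15='bb' goto c→16
  16='bbc' goto b→17
  17='bbcb' goto c→18
  18='bbcbc' goto ·  ←P5

BFS fail/out derivation:
  n1('c'): parent n0 fail=0; on 'c' 0 → fail=0;  out {3}∪∅={3}
  n3('b'): parent n0 fail=0; on 'b' 0 → fail=0;  out ∅∪∅=∅
  n9('a'): parent n0 fail=0; on 'a' 0 → fail=0;  out ∅∪∅=∅
  n2('cb'): parent n1 fail=0; on 'b' 0 → fail=3;  out {0}∪∅={0}
  n4('ba'): parent n3 fail=0; on 'a' 0 → fail=9;  out ∅∪∅=∅
  n7('cc'): parent n1 fail=0; on 'c' 0 → fail=1;  out ∅∪{3}={3}
  n10('ab'): parent n9 fail=0; on 'b' 0 → fail=3;  out ∅∪∅=∅
  n15('bb'): parent n3 fail=0; on 'b' 0 → fail=3;  out ∅∪∅=∅
  n5('baa'): parent n4 fail=9; on 'a' 9→0 → fail=9;  out ∅∪∅=∅
  n8('ccb'): parent n7 fail=1; on 'b' 1 → fail=2;  out {2}∪{0}={0,2}
  n11('abb'): parent n10 fail=3; on 'b' 3 → fail=15;  out ∅∪∅=∅
  n16('bbc'): parent n15 fail=3; on 'c' 3→0 → fail=1;  out ∅∪{3}={3}
  n6('baab'): parent n5 fail=9; on 'b' 9 → fail=10;  out {1}∪∅={1}
  n12('abbc'): parent n11 fail=15; on 'c' 15 → fail=16;  out ∅∪{3}={3}
  n17('bbcb'): parent n16 fail=1; on 'b' 1 → fail=2;  out ∅∪{0}={0}
  n13('abbcb'): parent n12 fail=16; on 'b' 16 → fail=17;  out ∅∪{0}={0}
  n18('bbcbc'): parent n17 fail=2; on 'c' 2→3→0 → fail=1;  out {5}∪{3}={3,5}
  n14('abbcbc'): parent n13 fail=17; on 'c' 17 → fail=18;  out {4}∪{3,5}={3,4,5}

Run:
pos 0 'c': at 1  → match P3@[0:0]
pos 1 'c': at 7  → match P3@[1:1]
pos 2 'b': at 8  → match P0@[1:2],P2@[0:2]
pos 3 'c': at 1 (fail-walked)  → match P3@[3:3]
pos 4 'b': at 2  → match P0@[3:4]
pos 5 'b': at 15 (fail-walked)
pos 6 'c': at 16  → match P3@[6:6]
pos 7 'c': at 7 (fail-walked)  → match P3@[7:7]
pos 8 'b': at 8  → match P0@[7:8],P2@[6:8]
pos 9 'a': at 4 (fail-walked)
pos 10 'b': at 10 (fail-walked)
pos 11 'b': at 11
pos 12 'c': at 12  → match P3@[12:12]
pos 13 'b': at 13  → match P0@[12:13]
pos 14 'c': at 14  → match P3@[14:14],P4@[9:14],P5@[10:14]
pos 15 'b': at 2 (fail-walked)  → match P0@[14:15]
pos 16 'a': at 4 (fail-walked)
pos 17 'a': at 5
pos 18 'b': at 6  → match P1@[15:18]
pos 19 'b': at 11 (fail-walked)
pos 20 'c': at 12  → match P3@[20:20]
pos 21 'b': at 13  → match P0@[20:21]
pos 22 'c': at 14  → match P3@[22:22],P4@[17:22],P5@[18:22]
pos 23 'a': at 9 (fail-walked)
pos 24 'c': at 1 (fail-walked)  → match P3@[24:24]
pos 25 'b': at 2  → match P0@[24:25]
pos 26 'c': at 1 (fail-walked)  → match P3@[26:26]
pos 27 'c': at 7  → match P3@[27:27]
pos 28 'c': at 7 (fail-walked)  → match P3@[28:28]
pos 29 'b': at 8  → match P0@[28:29],P2@[27:29]
pos 30 'b': at 15 (fail-walked)
pos 31 'a': at 4 (fail-walked)
pos 32 'c': at 1 (fail-walked)  → match P3@[32:32]
pos 33 'b': at 2  → match P0@[32:33]
pos 34 'b': at 15 (fail-walked)
pos 35 'a': at 4 (fail-walked)
pos 36 'b': at 10 (fail-walked)
pos 37 'b': at 11
pos 38 'c': at 12  → match P3@[38:38]
pos 39 'b': at 13  → match P0@[38:39]
pos 40 'c': at 14  → match P3@[40:40],P4@[35:40],P5@[36:40]
pos 41 'c': at 7 (fail-walked)  → match P3@[41:41]
pos 42 'c': at 7 (fail-walked)  → match P3@[42:42]
pos 43 'c': at 7 (fail-walked)  → match P3@[43:43]

Matches: [[0,3],[1,3],[2,0],[2,2],[3,3],[4,0],[6,3],[7,3],[8,0],[8,2],[12,3],[13,0],[14,3],[14,4],[14,5],[15,0],[18,1],[20,3],[21,0],[22,3],[22,4],[22,5],[24,3],[25,0],[26,3],[27,3],[28,3],[29,0],[29,2],[32,3],[33,0],[38,3],[39,0],[40,3],[40,4],[40,5],[41,3],[42,3],[43,3]]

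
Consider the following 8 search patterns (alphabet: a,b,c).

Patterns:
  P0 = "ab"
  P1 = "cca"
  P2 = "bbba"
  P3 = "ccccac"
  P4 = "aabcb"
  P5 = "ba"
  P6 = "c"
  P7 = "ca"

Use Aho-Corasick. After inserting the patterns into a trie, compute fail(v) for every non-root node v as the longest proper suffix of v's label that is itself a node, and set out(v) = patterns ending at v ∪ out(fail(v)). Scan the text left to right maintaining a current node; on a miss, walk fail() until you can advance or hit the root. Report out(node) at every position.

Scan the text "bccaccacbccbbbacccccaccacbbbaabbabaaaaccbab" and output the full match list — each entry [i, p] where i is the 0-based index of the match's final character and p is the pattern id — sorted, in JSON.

Build:
Trie (insert patterns):
  n0 'ε': a→1 b→6 c→3
  n1 'a': a→14 b→2
  n2 'ab': ·  [P0 ends]
  n3 'c': a→19 c→4  [P6 ends]
  n4 'cc': a→5 c→10
  n5 'cca': ·  [P1 ends]
  n6 'b': a→18 b→7
  n7 'bb': b→8
  n8 'bbb': a→9
  n9 'bbba': ·  [P2 ends]
  n10 'ccc': c→11
  n11 'cccc': a→12
  n12 'cccca': c→13
  n13 'ccccac': ·  [P3 ends]
  n14 'aa': b→15
  n15 'aab': c→16
  n16 'aabc': b→17
  n17 'aabcb': ·  [P4 ends]
  n18 'ba': ·  [P5 ends]
  n19 'ca': ·  [P7 ends]

BFS fail/out derivation:
  fail(1) 'a': from fail(0)=0 chase 'a': 0 ⇒ 0;  out=∅∪out(0)=∅
  fail(3) 'c': from fail(0)=0 chase 'c': 0 ⇒ 0;  out={6}∪out(0)={6}
  fail(6) 'b': from fail(0)=0 chase 'b': 0 ⇒ 0;  out=∅∪out(0)=∅
  fail(2) 'ab': from fail(1)=0 chase 'b': 0 ⇒ 6;  out={0}∪out(6)={0}
  fail(4) 'cc': from fail(3)=0 chase 'c': 0 ⇒ 3;  out=∅∪out(3)={6}
  fail(7) 'bb': from fail(6)=0 chase 'b': 0 ⇒ 6;  out=∅∪out(6)=∅
  fail(14) 'aa': from fail(1)=0 chase 'a': 0 ⇒ 1;  out=∅∪out(1)=∅
  fail(18) 'ba': from fail(6)=0 chase 'a': 0 ⇒ 1;  out={5}∪out(1)={5}
  fail(19) 'ca': from fail(3)=0 chase 'a': 0 ⇒ 1;  out={7}∪out(1)={7}
  fail(5) 'cca': from fail(4)=3 chase 'a': 3 ⇒ 19;  out={1}∪out(19)={1,7}
  fail(8) 'bbb': from fail(7)=6 chase 'b': 6 ⇒ 7;  out=∅∪out(7)=∅
  fail(10) 'ccc': from fail(4)=3 chase 'c': 3 ⇒ 4;  out=∅∪out(4)={6}
  fail(15) 'aab': from fail(14)=1 chase 'b': 1 ⇒ 2;  out=∅∪out(2)={0}
  fail(9) 'bbba': from fail(8)=7 chase 'a': 7→6 ⇒ 18;  out={2}∪out(18)={2,5}
  fail(11) 'cccc': from fail(10)=4 chase 'c': 4 ⇒ 10;  out=∅∪out(10)={6}
  fail(16) 'aabc': from fail(15)=2 chase 'c': 2→6→0 ⇒ 3;  out=∅∪out(3)={6}
  fail(12) 'cccca': from fail(11)=10 chase 'a': 10→4 ⇒ 5;  out=∅∪out(5)={1,7}
  fail(17) 'aabcb': from fail(16)=3 chase 'b': 3→0 ⇒ 6;  out={4}∪out(6)={4}
  fail(13) 'ccccac': from fail(12)=5 chase 'c': 5→19→1→0 ⇒ 3;  out={3}∪out(3)={3,6}

Run:
[0] read 'b'  n0⇒n6
[1] read 'c'  n6⇒n3 ·f  ** P6@[1:1]
[2] read 'c'  n3⇒n4  ** P6@[2:2]
[3] read 'a'  n4⇒n5  ** P1@[1:3],P7@[2:3]
[4] read 'c'  n5⇒n3 ·f  ** P6@[4:4]
[5] read 'c'  n3⇒n4  ** P6@[5:5]
[6] read 'a'  n4⇒n5  ** P1@[4:6],P7@[5:6]
[7] read 'c'  n5⇒n3 ·f  ** P6@[7:7]
[8] read 'b'  n3⇒n6 ·f
[9] read 'c'  n6⇒n3 ·f  ** P6@[9:9]
[10] read 'c'  n3⇒n4  ** P6@[10:10]
[11] read 'b'  n4⇒n6 ·f
[12] read 'b'  n6⇒n7
[13] read 'b'  n7⇒n8
[14] read 'a'  n8⇒n9  ** P2@[11:14],P5@[13:14]
[15] read 'c'  n9⇒n3 ·f  ** P6@[15:15]
[16] read 'c'  n3⇒n4  ** P6@[16:16]
[17] read 'c'  n4⇒n10  ** P6@[17:17]
[18] read 'c'  n10⇒n11  ** P6@[18:18]
[19] read 'c'  n11⇒n11 ·f  ** P6@[19:19]
[20] read 'a'  n11⇒n12  ** P1@[18:20],P7@[19:20]
[21] read 'c'  n12⇒n13  ** P3@[16:21],P6@[21:21]
[22] read 'c'  n13⇒n4 ·f  ** P6@[22:22]
[23] read 'a'  n4⇒n5  ** P1@[21:23],P7@[22:23]
[24] read 'c'  n5⇒n3 ·f  ** P6@[24:24]
[25] read 'b'  n3⇒n6 ·f
[26] read 'b'  n6⇒n7
[27] read 'b'  n7⇒n8
[28] read 'a'  n8⇒n9  ** P2@[25:28],P5@[27:28]
[29] read 'a'  n9⇒n14 ·f
[30] read 'b'  n14⇒n15  ** P0@[29:30]
[31] read 'b'  n15⇒n7 ·f
[32] read 'a'  n7⇒n18 ·f  ** P5@[31:32]
[33] read 'b'  n18⇒n2 ·f  ** P0@[32:33]
[34] read 'a'  n2⇒n18 ·f  ** P5@[33:34]
[35] read 'a'  n18⇒n14 ·f
[36] read 'a'  n14⇒n14 ·f
[37] read 'a'  n14⇒n14 ·f
[38] read 'c'  n14⇒n3 ·f  ** P6@[38:38]
[39] read 'c'  n3⇒n4  ** P6@[39:39]
[40] read 'b'  n4⇒n6 ·f
[41] read 'a'  n6⇒n18  ** P5@[40:41]
[42] read 'b'  n18⇒n2 ·f  ** P0@[41:42]

Result: [[1,6],[2,6],[3,1],[3,7],[4,6],[5,6],[6,1],[6,7],[7,6],[9,6],[10,6],[14,2],[14,5],[15,6],[16,6],[17,6],[18,6],[19,6],[20,1],[20,7],[21,3],[21,6],[22,6],[23,1],[23,7],[24,6],[28,2],[28,5],[30,0],[32,5],[33,0],[34,5],[38,6],[39,6],[41,5],[42,0]]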